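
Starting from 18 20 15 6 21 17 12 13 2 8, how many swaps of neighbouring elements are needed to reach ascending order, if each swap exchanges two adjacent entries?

Minimum adjacent swaps = number of inversions (each swap of adjacent out-of-order elements removes one inversion and no swap can remove more).
Count inversions — for each element, later elements that are smaller:
18: 15, 6, 17, 12, 13, 2, 8 → 7
20: 15, 6, 17, 12, 13, 2, 8 → 7
15: 6, 12, 13, 2, 8 → 5
6: 2 → 1
21: 17, 12, 13, 2, 8 → 5
17: 12, 13, 2, 8 → 4
12: 2, 8 → 2
13: 2, 8 → 2
2: none → 0
8: none → 0
Total inversions: 7 + 7 + 5 + 1 + 5 + 4 + 2 + 2 + 0 + 0 = 33

Swaps: 33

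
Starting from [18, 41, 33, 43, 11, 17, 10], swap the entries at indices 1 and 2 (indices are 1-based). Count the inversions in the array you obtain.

Positions 1 and 2 hold 18 and 41; after swapping, the array is [41, 18, 33, 43, 11, 17, 10].
Sweep left to right; for each value list the smaller values that follow it:
41 → 18, 33, 11, 17, 10 → 5
18 → 11, 17, 10 → 3
33 → 11, 17, 10 → 3
43 → 11, 17, 10 → 3
11 → 10 → 1
17 → 10 → 1
10 → none → 0
Sum: 5 + 3 + 3 + 3 + 1 + 1 + 0 = 16

16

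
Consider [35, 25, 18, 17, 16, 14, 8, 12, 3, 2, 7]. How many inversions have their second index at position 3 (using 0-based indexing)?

The element at index 3 is 17.
Elements before it: 35, 25, 18
Those larger than 17: 35, 25, 18

3 such elements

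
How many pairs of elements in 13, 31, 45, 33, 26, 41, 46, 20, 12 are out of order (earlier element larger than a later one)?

For each element, count later entries that are smaller:
13 → 12 → 1
31 → 26, 20, 12 → 3
45 → 33, 26, 41, 20, 12 → 5
33 → 26, 20, 12 → 3
26 → 20, 12 → 2
41 → 20, 12 → 2
46 → 20, 12 → 2
20 → 12 → 1
12 → none → 0
Sum: 1 + 3 + 5 + 3 + 2 + 2 + 2 + 1 + 0 = 19

Inversions: 19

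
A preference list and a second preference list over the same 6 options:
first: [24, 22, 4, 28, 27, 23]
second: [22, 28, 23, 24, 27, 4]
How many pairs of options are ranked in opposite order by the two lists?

7

Assign each item its position (1..6) in the first ordering, then rewrite the second ordering as that position sequence:
positions: 24→1, 22→2, 4→3, 28→4, 27→5, 23→6
second ordering as positions: [2, 4, 6, 1, 5, 3]
Discordant pairs = inversions in this position sequence.
2: 1 → 1
4: 1, 3 → 2
6: 1, 5, 3 → 3
1: 0
5: 3 → 1
3: 0
Total: 1 + 2 + 3 + 0 + 1 + 0 = 7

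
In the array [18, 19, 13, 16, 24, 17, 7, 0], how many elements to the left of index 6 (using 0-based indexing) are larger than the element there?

6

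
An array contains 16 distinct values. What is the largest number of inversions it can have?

120

The maximum occurs when the array is in strictly decreasing order: every one of the C(16, 2) pairs is inverted.
C(16, 2) = 16·15/2 = 120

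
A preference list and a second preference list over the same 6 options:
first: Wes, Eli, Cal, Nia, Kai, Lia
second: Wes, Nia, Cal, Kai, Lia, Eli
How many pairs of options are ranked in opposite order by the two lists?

Assign each item its position (1..6) in the first ordering, then rewrite the second ordering as that position sequence:
positions: Wes→1, Eli→2, Cal→3, Nia→4, Kai→5, Lia→6
second ordering as positions: [1, 4, 3, 5, 6, 2]
Discordant pairs = inversions in this position sequence.
1: 0
4: 3, 2 → 2
3: 2 → 1
5: 2 → 1
6: 2 → 1
2: 0
Total: 0 + 2 + 1 + 1 + 1 + 0 = 5

There are 5 pairs.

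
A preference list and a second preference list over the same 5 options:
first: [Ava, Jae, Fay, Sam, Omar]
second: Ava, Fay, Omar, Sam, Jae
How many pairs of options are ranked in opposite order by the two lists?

4 pairs

Assign each item its position (1..5) in the first ordering, then rewrite the second ordering as that position sequence:
positions: Ava→1, Jae→2, Fay→3, Sam→4, Omar→5
second ordering as positions: [1, 3, 5, 4, 2]
Discordant pairs = inversions in this position sequence.
1: 0
3: 2 → 1
5: 4, 2 → 2
4: 2 → 1
2: 0
Total: 0 + 1 + 2 + 1 + 0 = 4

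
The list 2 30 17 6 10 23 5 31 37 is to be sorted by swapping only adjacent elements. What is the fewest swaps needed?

11

Minimum adjacent swaps = number of inversions (each swap of adjacent out-of-order elements removes one inversion and no swap can remove more).
Count inversions — for each element, later elements that are smaller:
2: none → 0
30: 17, 6, 10, 23, 5 → 5
17: 6, 10, 5 → 3
6: 5 → 1
10: 5 → 1
23: 5 → 1
5: none → 0
31: none → 0
37: none → 0
Total inversions: 0 + 5 + 3 + 1 + 1 + 1 + 0 + 0 + 0 = 11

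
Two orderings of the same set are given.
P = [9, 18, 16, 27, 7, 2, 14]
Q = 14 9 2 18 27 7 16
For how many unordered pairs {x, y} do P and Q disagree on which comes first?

Assign each item its position (1..7) in the first ordering, then rewrite the second ordering as that position sequence:
positions: 9→1, 18→2, 16→3, 27→4, 7→5, 2→6, 14→7
second ordering as positions: [7, 1, 6, 2, 4, 5, 3]
Discordant pairs = inversions in this position sequence.
7: 1, 6, 2, 4, 5, 3 → 6
1: 0
6: 2, 4, 5, 3 → 4
2: 0
4: 3 → 1
5: 3 → 1
3: 0
Total: 6 + 0 + 4 + 0 + 1 + 1 + 0 = 12

Disagreeing pairs: 12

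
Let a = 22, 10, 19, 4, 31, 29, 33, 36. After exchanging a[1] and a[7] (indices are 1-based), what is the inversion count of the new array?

Inversions: 11

Positions 1 and 7 hold 22 and 33; after swapping, the array is [33, 10, 19, 4, 31, 29, 22, 36].
Sweep left to right; for each value list the smaller values that follow it:
33 → 10, 19, 4, 31, 29, 22 → 6
10 → 4 → 1
19 → 4 → 1
4 → none → 0
31 → 29, 22 → 2
29 → 22 → 1
22 → none → 0
36 → none → 0
Sum: 6 + 1 + 1 + 0 + 2 + 1 + 0 + 0 = 11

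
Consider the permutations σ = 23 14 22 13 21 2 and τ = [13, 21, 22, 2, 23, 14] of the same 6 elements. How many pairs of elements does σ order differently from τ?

Assign each item its position (1..6) in the first ordering, then rewrite the second ordering as that position sequence:
positions: 23→1, 14→2, 22→3, 13→4, 21→5, 2→6
second ordering as positions: [4, 5, 3, 6, 1, 2]
Discordant pairs = inversions in this position sequence.
4: 3, 1, 2 → 3
5: 3, 1, 2 → 3
3: 1, 2 → 2
6: 1, 2 → 2
1: 0
2: 0
Total: 3 + 3 + 2 + 2 + 0 + 0 = 10

10 discordant pairs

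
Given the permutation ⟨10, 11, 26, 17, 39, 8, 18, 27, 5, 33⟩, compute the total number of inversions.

Sweep left to right; for each value list the smaller values that follow it:
10 → 8, 5 → 2
11 → 8, 5 → 2
26 → 17, 8, 18, 5 → 4
17 → 8, 5 → 2
39 → 8, 18, 27, 5, 33 → 5
8 → 5 → 1
18 → 5 → 1
27 → 5 → 1
5 → none → 0
33 → none → 0
Sum: 2 + 2 + 4 + 2 + 5 + 1 + 1 + 1 + 0 + 0 = 18

18 out-of-order pairs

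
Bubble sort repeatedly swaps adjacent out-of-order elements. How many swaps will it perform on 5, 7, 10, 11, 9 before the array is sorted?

2

Minimum adjacent swaps = number of inversions (each swap of adjacent out-of-order elements removes one inversion and no swap can remove more).
Count inversions — for each element, later elements that are smaller:
5: none → 0
7: none → 0
10: 9 → 1
11: 9 → 1
9: none → 0
Total inversions: 0 + 0 + 1 + 1 + 0 = 2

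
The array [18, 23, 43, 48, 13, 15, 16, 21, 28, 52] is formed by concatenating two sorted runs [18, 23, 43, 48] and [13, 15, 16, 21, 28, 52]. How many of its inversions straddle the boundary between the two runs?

17 cross-inversions

For each element r of the right run, count left-run elements greater than r:
r = 13: 18, 23, 43, 48 → 4
r = 15: 18, 23, 43, 48 → 4
r = 16: 18, 23, 43, 48 → 4
r = 21: 23, 43, 48 → 3
r = 28: 43, 48 → 2
r = 52: none → 0
Cross-inversions: 4 + 4 + 4 + 3 + 2 + 0 = 17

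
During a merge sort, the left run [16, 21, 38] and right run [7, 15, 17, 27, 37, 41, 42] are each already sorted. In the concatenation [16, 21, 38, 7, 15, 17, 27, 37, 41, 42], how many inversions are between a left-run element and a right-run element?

Count, for every r in R, how many entries of L exceed r:
r = 7: 16, 21, 38 → 3
r = 15: 16, 21, 38 → 3
r = 17: 21, 38 → 2
r = 27: 38 → 1
r = 37: 38 → 1
r = 41: none → 0
r = 42: none → 0
Cross-inversions: 3 + 3 + 2 + 1 + 1 + 0 + 0 = 10

There are 10 cross-inversions.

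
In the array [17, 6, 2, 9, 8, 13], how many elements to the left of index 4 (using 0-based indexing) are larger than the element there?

2

The element at index 4 is 8.
Elements before it: 17, 6, 2, 9
Those larger than 8: 17, 9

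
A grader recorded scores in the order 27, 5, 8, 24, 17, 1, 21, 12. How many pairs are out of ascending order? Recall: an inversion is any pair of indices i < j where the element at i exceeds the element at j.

16

Count, for each position, how many later elements it exceeds:
27: 7
5: 1
8: 1
24: 4
17: 2
1: 0
21: 1
12: 0
Sum: 7 + 1 + 1 + 4 + 2 + 0 + 1 + 0 = 16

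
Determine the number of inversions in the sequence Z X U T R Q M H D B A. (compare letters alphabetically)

Sweep left to right; for each value list the smaller values that follow it:
Z: 10
X: 9
U: 8
T: 7
R: 6
Q: 5
M: 4
H: 3
D: 2
B: 1
A: 0
Sum: 10 + 9 + 8 + 7 + 6 + 5 + 4 + 3 + 2 + 1 + 0 = 55

55 inversions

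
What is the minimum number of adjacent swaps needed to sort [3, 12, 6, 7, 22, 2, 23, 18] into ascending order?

9 swaps

Minimum adjacent swaps = number of inversions (each swap of adjacent out-of-order elements removes one inversion and no swap can remove more).
Count inversions — for each element, later elements that are smaller:
3: 2 → 1
12: 6, 7, 2 → 3
6: 2 → 1
7: 2 → 1
22: 2, 18 → 2
2: none → 0
23: 18 → 1
18: none → 0
Total inversions: 1 + 3 + 1 + 1 + 2 + 0 + 1 + 0 = 9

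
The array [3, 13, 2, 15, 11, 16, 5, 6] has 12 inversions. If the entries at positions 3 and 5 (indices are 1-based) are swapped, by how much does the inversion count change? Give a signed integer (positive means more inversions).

+1

Positions 3 and 5 hold 2 and 11; after swapping, the array is [3, 13, 11, 15, 2, 16, 5, 6].
Sweep left to right; for each value list the smaller values that follow it:
3: 1
13: 4
11: 3
15: 3
2: 0
16: 2
5: 0
6: 0
Sum: 1 + 4 + 3 + 3 + 0 + 2 + 0 + 0 = 13
Change: 13 − 12 = +1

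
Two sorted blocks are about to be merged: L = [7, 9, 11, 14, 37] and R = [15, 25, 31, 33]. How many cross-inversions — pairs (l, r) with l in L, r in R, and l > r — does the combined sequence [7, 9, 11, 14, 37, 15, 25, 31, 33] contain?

For each element r of the right run, count left-run elements greater than r:
r = 15: 37 → 1
r = 25: 37 → 1
r = 31: 37 → 1
r = 33: 37 → 1
Cross-inversions: 1 + 1 + 1 + 1 = 4

4 split inversions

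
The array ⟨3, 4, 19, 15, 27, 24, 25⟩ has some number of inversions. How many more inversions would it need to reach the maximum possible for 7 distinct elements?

18

Maximum inversions for 7 distinct elements is C(7, 2) = 7·6/2 = 21.
Current inversions — for each element, count later smaller elements:
3: 0
4: 0
19: 1
15: 0
27: 2
24: 0
25: 0
Current total: 0 + 0 + 1 + 0 + 2 + 0 + 0 = 3
Shortfall: 21 − 3 = 18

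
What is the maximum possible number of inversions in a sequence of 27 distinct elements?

The maximum occurs when the array is in strictly decreasing order: every one of the C(27, 2) pairs is inverted.
C(27, 2) = 27·26/2 = 351

351 inversions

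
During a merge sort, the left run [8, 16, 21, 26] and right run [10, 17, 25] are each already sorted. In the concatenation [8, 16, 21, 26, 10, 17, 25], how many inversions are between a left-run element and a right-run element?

6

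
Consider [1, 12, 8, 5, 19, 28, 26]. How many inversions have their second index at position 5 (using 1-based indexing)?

The element at index 5 is 19.
Elements before it: 1, 12, 8, 5
None of them are larger than 19.

0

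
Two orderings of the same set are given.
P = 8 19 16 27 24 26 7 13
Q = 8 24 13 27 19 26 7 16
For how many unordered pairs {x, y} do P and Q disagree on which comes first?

Assign each item its position (1..8) in the first ordering, then rewrite the second ordering as that position sequence:
positions: 8→1, 19→2, 16→3, 27→4, 24→5, 26→6, 7→7, 13→8
second ordering as positions: [1, 5, 8, 4, 2, 6, 7, 3]
Discordant pairs = inversions in this position sequence.
1: 0
5: 4, 2, 3 → 3
8: 4, 2, 6, 7, 3 → 5
4: 2, 3 → 2
2: 0
6: 3 → 1
7: 3 → 1
3: 0
Total: 0 + 3 + 5 + 2 + 0 + 1 + 1 + 0 = 12

12 disagreeing pairs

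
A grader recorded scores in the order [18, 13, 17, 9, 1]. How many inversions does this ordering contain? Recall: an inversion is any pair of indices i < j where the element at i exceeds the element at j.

9 inversions

For each element, count later entries that are smaller:
18: 4
13: 2
17: 2
9: 1
1: 0
Sum: 4 + 2 + 2 + 1 + 0 = 9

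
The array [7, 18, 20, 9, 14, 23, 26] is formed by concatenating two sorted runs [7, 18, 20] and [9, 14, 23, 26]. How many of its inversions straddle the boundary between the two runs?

4

Count, for every r in R, how many entries of L exceed r:
r = 9: 18, 20 → 2
r = 14: 18, 20 → 2
r = 23: none → 0
r = 26: none → 0
Cross-inversions: 2 + 2 + 0 + 0 = 4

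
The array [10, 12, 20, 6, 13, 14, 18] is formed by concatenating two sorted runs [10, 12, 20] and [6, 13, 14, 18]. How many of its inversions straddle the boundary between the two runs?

6

Take each right-half value and tally the left-half values above it:
r = 6: 10, 12, 20 → 3
r = 13: 20 → 1
r = 14: 20 → 1
r = 18: 20 → 1
Cross-inversions: 3 + 1 + 1 + 1 = 6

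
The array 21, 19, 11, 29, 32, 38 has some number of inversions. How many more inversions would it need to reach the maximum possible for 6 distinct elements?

12

Maximum inversions for 6 distinct elements is C(6, 2) = 6·5/2 = 15.
Current inversions — for each element, count later smaller elements:
21: 2
19: 1
11: 0
29: 0
32: 0
38: 0
Current total: 2 + 1 + 0 + 0 + 0 + 0 = 3
Shortfall: 15 − 3 = 12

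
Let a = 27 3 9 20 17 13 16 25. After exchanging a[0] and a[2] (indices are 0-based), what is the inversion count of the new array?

There are 11 inversions.

Positions 0 and 2 hold 27 and 9; after swapping, the array is [9, 3, 27, 20, 17, 13, 16, 25].
Element-by-element contributions:
9 → 3 → 1
3 → none → 0
27 → 20, 17, 13, 16, 25 → 5
20 → 17, 13, 16 → 3
17 → 13, 16 → 2
13 → none → 0
16 → none → 0
25 → none → 0
Sum: 1 + 0 + 5 + 3 + 2 + 0 + 0 + 0 = 11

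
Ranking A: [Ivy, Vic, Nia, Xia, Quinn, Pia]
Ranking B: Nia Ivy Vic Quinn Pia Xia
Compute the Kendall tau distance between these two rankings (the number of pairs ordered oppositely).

There are 4 discordant pairs.

Assign each item its position (1..6) in the first ordering, then rewrite the second ordering as that position sequence:
positions: Ivy→1, Vic→2, Nia→3, Xia→4, Quinn→5, Pia→6
second ordering as positions: [3, 1, 2, 5, 6, 4]
Discordant pairs = inversions in this position sequence.
3: 1, 2 → 2
1: 0
2: 0
5: 4 → 1
6: 4 → 1
4: 0
Total: 2 + 0 + 0 + 1 + 1 + 0 = 4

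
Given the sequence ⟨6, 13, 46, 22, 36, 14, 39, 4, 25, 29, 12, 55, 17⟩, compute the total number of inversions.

Inversions: 34

Count, for each position, how many later elements it exceeds:
6 → 4 → 1
13 → 4, 12 → 2
46 → 22, 36, 14, 39, 4, 25, 29, 12, 17 → 9
22 → 14, 4, 12, 17 → 4
36 → 14, 4, 25, 29, 12, 17 → 6
14 → 4, 12 → 2
39 → 4, 25, 29, 12, 17 → 5
4 → none → 0
25 → 12, 17 → 2
29 → 12, 17 → 2
12 → none → 0
55 → 17 → 1
17 → none → 0
Sum: 1 + 2 + 9 + 4 + 6 + 2 + 5 + 0 + 2 + 2 + 0 + 1 + 0 = 34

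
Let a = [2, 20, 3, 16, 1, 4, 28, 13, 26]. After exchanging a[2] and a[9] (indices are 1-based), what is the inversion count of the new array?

Positions 2 and 9 hold 20 and 26; after swapping, the array is [2, 26, 3, 16, 1, 4, 28, 13, 20].
Element-by-element contributions:
2 → 1 → 1
26 → 3, 16, 1, 4, 13, 20 → 6
3 → 1 → 1
16 → 1, 4, 13 → 3
1 → none → 0
4 → none → 0
28 → 13, 20 → 2
13 → none → 0
20 → none → 0
Sum: 1 + 6 + 1 + 3 + 0 + 0 + 2 + 0 + 0 = 13

13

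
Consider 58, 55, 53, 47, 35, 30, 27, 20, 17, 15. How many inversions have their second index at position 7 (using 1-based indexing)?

The element at index 7 is 27.
Elements before it: 58, 55, 53, 47, 35, 30
Those larger than 27: 58, 55, 53, 47, 35, 30

6 such elements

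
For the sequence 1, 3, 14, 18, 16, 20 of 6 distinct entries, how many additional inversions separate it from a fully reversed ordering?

14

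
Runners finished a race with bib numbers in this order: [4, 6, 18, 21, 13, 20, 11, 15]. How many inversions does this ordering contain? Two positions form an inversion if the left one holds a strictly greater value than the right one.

10 inversions

Sweep left to right; for each value list the smaller values that follow it:
4: 0
6: 0
18: 3
21: 4
13: 1
20: 2
11: 0
15: 0
Sum: 0 + 0 + 3 + 4 + 1 + 2 + 0 + 0 = 10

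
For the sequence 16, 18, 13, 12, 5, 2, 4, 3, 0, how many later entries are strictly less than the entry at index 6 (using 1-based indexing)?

1 such element

The element at index 6 is 2.
Elements after it: 4, 3, 0
Those smaller than 2: 0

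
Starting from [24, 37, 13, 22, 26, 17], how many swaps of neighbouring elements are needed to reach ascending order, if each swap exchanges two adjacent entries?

9 adjacent swaps

Each adjacent swap fixes exactly one inversion, so the minimum swap count equals the number of inversions.
Count inversions — for each element, later elements that are smaller:
24: 13, 22, 17 → 3
37: 13, 22, 26, 17 → 4
13: none → 0
22: 17 → 1
26: 17 → 1
17: none → 0
Total inversions: 3 + 4 + 0 + 1 + 1 + 0 = 9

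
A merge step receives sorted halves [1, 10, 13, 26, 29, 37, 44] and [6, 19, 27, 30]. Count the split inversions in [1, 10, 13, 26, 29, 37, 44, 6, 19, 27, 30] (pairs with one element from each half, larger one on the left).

Cross-inversions: 15

For each element r of the right run, count left-run elements greater than r:
r = 6: 10, 13, 26, 29, 37, 44 → 6
r = 19: 26, 29, 37, 44 → 4
r = 27: 29, 37, 44 → 3
r = 30: 37, 44 → 2
Cross-inversions: 6 + 4 + 3 + 2 = 15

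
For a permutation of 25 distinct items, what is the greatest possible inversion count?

Inversions: 300

A reversed (strictly descending) arrangement makes every pair an inversion, giving C(25, 2) inversions.
C(25, 2) = 25·24/2 = 300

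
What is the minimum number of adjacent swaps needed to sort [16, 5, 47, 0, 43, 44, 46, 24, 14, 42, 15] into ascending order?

28

The minimum number of adjacent swaps to sort an array equals its inversion count, since every such swap removes exactly one inversion.
Count inversions — for each element, later elements that are smaller:
16: 5, 0, 14, 15 → 4
5: 0 → 1
47: 0, 43, 44, 46, 24, 14, 42, 15 → 8
0: none → 0
43: 24, 14, 42, 15 → 4
44: 24, 14, 42, 15 → 4
46: 24, 14, 42, 15 → 4
24: 14, 15 → 2
14: none → 0
42: 15 → 1
15: none → 0
Total inversions: 4 + 1 + 8 + 0 + 4 + 4 + 4 + 2 + 0 + 1 + 0 = 28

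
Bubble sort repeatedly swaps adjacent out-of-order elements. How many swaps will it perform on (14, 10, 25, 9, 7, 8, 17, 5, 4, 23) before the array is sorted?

29 swaps

Minimum adjacent swaps = number of inversions (each swap of adjacent out-of-order elements removes one inversion and no swap can remove more).
Count inversions — for each element, later elements that are smaller:
14: 10, 9, 7, 8, 5, 4 → 6
10: 9, 7, 8, 5, 4 → 5
25: 9, 7, 8, 17, 5, 4, 23 → 7
9: 7, 8, 5, 4 → 4
7: 5, 4 → 2
8: 5, 4 → 2
17: 5, 4 → 2
5: 4 → 1
4: none → 0
23: none → 0
Total inversions: 6 + 5 + 7 + 4 + 2 + 2 + 2 + 1 + 0 + 0 = 29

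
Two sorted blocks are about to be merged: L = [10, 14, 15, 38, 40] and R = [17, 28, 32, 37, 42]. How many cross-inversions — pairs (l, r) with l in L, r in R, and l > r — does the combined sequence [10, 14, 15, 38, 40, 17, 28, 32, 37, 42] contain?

For each element r of the right run, count left-run elements greater than r:
r = 17: 38, 40 → 2
r = 28: 38, 40 → 2
r = 32: 38, 40 → 2
r = 37: 38, 40 → 2
r = 42: none → 0
Cross-inversions: 2 + 2 + 2 + 2 + 0 = 8

8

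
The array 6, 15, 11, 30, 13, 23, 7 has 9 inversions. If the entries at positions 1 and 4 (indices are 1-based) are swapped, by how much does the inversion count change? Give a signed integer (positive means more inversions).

+5

Positions 1 and 4 hold 6 and 30; after swapping, the array is [30, 15, 11, 6, 13, 23, 7].
Sweep left to right; for each value list the smaller values that follow it:
30: 6
15: 4
11: 2
6: 0
13: 1
23: 1
7: 0
Sum: 6 + 4 + 2 + 0 + 1 + 1 + 0 = 14
Change: 14 − 9 = +5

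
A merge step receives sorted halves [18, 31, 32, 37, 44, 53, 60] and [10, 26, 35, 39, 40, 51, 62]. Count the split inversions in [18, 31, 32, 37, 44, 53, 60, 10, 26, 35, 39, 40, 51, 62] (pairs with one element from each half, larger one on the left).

25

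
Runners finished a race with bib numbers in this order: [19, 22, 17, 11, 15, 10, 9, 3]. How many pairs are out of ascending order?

Sweep left to right; for each value list the smaller values that follow it:
19: 6
22: 6
17: 5
11: 3
15: 3
10: 2
9: 1
3: 0
Sum: 6 + 6 + 5 + 3 + 3 + 2 + 1 + 0 = 26

26 inversions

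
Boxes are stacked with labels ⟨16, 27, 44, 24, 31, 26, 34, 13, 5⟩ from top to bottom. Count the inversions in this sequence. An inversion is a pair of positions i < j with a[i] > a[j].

Element-by-element contributions:
16 → 13, 5 → 2
27 → 24, 26, 13, 5 → 4
44 → 24, 31, 26, 34, 13, 5 → 6
24 → 13, 5 → 2
31 → 26, 13, 5 → 3
26 → 13, 5 → 2
34 → 13, 5 → 2
13 → 5 → 1
5 → none → 0
Sum: 2 + 4 + 6 + 2 + 3 + 2 + 2 + 1 + 0 = 22

22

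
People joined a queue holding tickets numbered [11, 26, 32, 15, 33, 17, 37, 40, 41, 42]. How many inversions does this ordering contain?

5

Count, for each position, how many later elements it exceeds:
11: 0
26: 2
32: 2
15: 0
33: 1
17: 0
37: 0
40: 0
41: 0
42: 0
Sum: 0 + 2 + 2 + 0 + 1 + 0 + 0 + 0 + 0 + 0 = 5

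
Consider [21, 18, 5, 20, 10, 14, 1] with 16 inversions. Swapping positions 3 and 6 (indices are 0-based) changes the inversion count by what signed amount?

Positions 3 and 6 hold 20 and 1; after swapping, the array is [21, 18, 5, 1, 10, 14, 20].
Sweep left to right; for each value list the smaller values that follow it:
21 → 18, 5, 1, 10, 14, 20 → 6
18 → 5, 1, 10, 14 → 4
5 → 1 → 1
1 → none → 0
10 → none → 0
14 → none → 0
20 → none → 0
Sum: 6 + 4 + 1 + 0 + 0 + 0 + 0 = 11
Change: 11 − 16 = -5

-5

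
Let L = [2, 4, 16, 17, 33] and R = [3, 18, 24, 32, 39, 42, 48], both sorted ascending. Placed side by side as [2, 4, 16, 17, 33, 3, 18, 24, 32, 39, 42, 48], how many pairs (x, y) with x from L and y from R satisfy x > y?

For each element r of the right run, count left-run elements greater than r:
r = 3: 4, 16, 17, 33 → 4
r = 18: 33 → 1
r = 24: 33 → 1
r = 32: 33 → 1
r = 39: none → 0
r = 42: none → 0
r = 48: none → 0
Cross-inversions: 4 + 1 + 1 + 1 + 0 + 0 + 0 = 7

7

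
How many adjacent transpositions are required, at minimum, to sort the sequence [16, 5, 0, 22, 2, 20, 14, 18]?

12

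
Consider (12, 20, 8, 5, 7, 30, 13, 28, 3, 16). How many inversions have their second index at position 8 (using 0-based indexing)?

The element at index 8 is 3.
Elements before it: 12, 20, 8, 5, 7, 30, 13, 28
Those larger than 3: 12, 20, 8, 5, 7, 30, 13, 28

8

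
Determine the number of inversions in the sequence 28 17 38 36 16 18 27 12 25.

Count, for each position, how many later elements it exceeds:
28: 6
17: 2
38: 6
36: 5
16: 1
18: 1
27: 2
12: 0
25: 0
Sum: 6 + 2 + 6 + 5 + 1 + 1 + 2 + 0 + 0 = 23

23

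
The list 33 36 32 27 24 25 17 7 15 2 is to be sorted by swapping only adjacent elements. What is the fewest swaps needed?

42 swaps

The minimum number of adjacent swaps to sort an array equals its inversion count, since every such swap removes exactly one inversion.
Count inversions — for each element, later elements that are smaller:
33: 32, 27, 24, 25, 17, 7, 15, 2 → 8
36: 32, 27, 24, 25, 17, 7, 15, 2 → 8
32: 27, 24, 25, 17, 7, 15, 2 → 7
27: 24, 25, 17, 7, 15, 2 → 6
24: 17, 7, 15, 2 → 4
25: 17, 7, 15, 2 → 4
17: 7, 15, 2 → 3
7: 2 → 1
15: 2 → 1
2: none → 0
Total inversions: 8 + 8 + 7 + 6 + 4 + 4 + 3 + 1 + 1 + 0 = 42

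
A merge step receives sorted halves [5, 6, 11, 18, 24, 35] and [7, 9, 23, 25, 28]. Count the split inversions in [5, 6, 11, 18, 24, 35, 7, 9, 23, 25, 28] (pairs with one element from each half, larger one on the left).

Count, for every r in R, how many entries of L exceed r:
r = 7: 11, 18, 24, 35 → 4
r = 9: 11, 18, 24, 35 → 4
r = 23: 24, 35 → 2
r = 25: 35 → 1
r = 28: 35 → 1
Cross-inversions: 4 + 4 + 2 + 1 + 1 = 12

12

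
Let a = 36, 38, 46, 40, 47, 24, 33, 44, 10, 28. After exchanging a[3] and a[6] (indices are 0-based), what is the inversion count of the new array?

Inversions: 27

Positions 3 and 6 hold 40 and 33; after swapping, the array is [36, 38, 46, 33, 47, 24, 40, 44, 10, 28].
Sweep left to right; for each value list the smaller values that follow it:
36 → 33, 24, 10, 28 → 4
38 → 33, 24, 10, 28 → 4
46 → 33, 24, 40, 44, 10, 28 → 6
33 → 24, 10, 28 → 3
47 → 24, 40, 44, 10, 28 → 5
24 → 10 → 1
40 → 10, 28 → 2
44 → 10, 28 → 2
10 → none → 0
28 → none → 0
Sum: 4 + 4 + 6 + 3 + 5 + 1 + 2 + 2 + 0 + 0 = 27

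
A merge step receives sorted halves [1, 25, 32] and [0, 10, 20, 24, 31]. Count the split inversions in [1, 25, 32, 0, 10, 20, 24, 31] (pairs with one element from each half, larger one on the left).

10 cross-inversions

Count, for every r in R, how many entries of L exceed r:
r = 0: 1, 25, 32 → 3
r = 10: 25, 32 → 2
r = 20: 25, 32 → 2
r = 24: 25, 32 → 2
r = 31: 32 → 1
Cross-inversions: 3 + 2 + 2 + 2 + 1 = 10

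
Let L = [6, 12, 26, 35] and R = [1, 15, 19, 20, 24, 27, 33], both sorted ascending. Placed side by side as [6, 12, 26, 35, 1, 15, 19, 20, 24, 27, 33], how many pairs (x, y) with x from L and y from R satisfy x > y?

14 cross-inversions

For each element r of the right run, count left-run elements greater than r:
r = 1: 6, 12, 26, 35 → 4
r = 15: 26, 35 → 2
r = 19: 26, 35 → 2
r = 20: 26, 35 → 2
r = 24: 26, 35 → 2
r = 27: 35 → 1
r = 33: 35 → 1
Cross-inversions: 4 + 2 + 2 + 2 + 2 + 1 + 1 = 14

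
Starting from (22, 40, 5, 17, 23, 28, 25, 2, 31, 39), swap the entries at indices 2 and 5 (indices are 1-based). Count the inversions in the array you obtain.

Positions 2 and 5 hold 40 and 23; after swapping, the array is [22, 23, 5, 17, 40, 28, 25, 2, 31, 39].
Count, for each position, how many later elements it exceeds:
22 → 5, 17, 2 → 3
23 → 5, 17, 2 → 3
5 → 2 → 1
17 → 2 → 1
40 → 28, 25, 2, 31, 39 → 5
28 → 25, 2 → 2
25 → 2 → 1
2 → none → 0
31 → none → 0
39 → none → 0
Sum: 3 + 3 + 1 + 1 + 5 + 2 + 1 + 0 + 0 + 0 = 16

16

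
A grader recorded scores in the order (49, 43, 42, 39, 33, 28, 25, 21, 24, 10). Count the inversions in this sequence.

Sweep left to right; for each value list the smaller values that follow it:
49: 9
43: 8
42: 7
39: 6
33: 5
28: 4
25: 3
21: 1
24: 1
10: 0
Sum: 9 + 8 + 7 + 6 + 5 + 4 + 3 + 1 + 1 + 0 = 44

44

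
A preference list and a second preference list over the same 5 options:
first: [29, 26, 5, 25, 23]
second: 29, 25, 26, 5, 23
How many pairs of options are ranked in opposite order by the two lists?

2 pairs

Assign each item its position (1..5) in the first ordering, then rewrite the second ordering as that position sequence:
positions: 29→1, 26→2, 5→3, 25→4, 23→5
second ordering as positions: [1, 4, 2, 3, 5]
Discordant pairs = inversions in this position sequence.
1: 0
4: 2, 3 → 2
2: 0
3: 0
5: 0
Total: 0 + 2 + 0 + 0 + 0 = 2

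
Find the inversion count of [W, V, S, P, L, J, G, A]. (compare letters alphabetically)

Count, for each position, how many later elements it exceeds:
W → V, S, P, L, J, G, A → 7
V → S, P, L, J, G, A → 6
S → P, L, J, G, A → 5
P → L, J, G, A → 4
L → J, G, A → 3
J → G, A → 2
G → A → 1
A → none → 0
Sum: 7 + 6 + 5 + 4 + 3 + 2 + 1 + 0 = 28

28 inversions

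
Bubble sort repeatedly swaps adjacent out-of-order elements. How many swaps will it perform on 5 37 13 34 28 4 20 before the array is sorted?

12

Each adjacent swap fixes exactly one inversion, so the minimum swap count equals the number of inversions.
Count inversions — for each element, later elements that are smaller:
5: 4 → 1
37: 13, 34, 28, 4, 20 → 5
13: 4 → 1
34: 28, 4, 20 → 3
28: 4, 20 → 2
4: none → 0
20: none → 0
Total inversions: 1 + 5 + 1 + 3 + 2 + 0 + 0 = 12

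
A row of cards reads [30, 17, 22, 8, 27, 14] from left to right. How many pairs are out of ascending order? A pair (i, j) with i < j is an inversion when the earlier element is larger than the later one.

Inversions: 10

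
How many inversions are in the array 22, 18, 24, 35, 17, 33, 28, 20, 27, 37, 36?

17

Count, for each position, how many later elements it exceeds:
22: 3
18: 1
24: 2
35: 5
17: 0
33: 3
28: 2
20: 0
27: 0
37: 1
36: 0
Sum: 3 + 1 + 2 + 5 + 0 + 3 + 2 + 0 + 0 + 1 + 0 = 17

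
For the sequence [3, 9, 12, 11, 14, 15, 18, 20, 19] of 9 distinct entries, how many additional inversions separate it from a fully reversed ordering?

Maximum inversions for 9 distinct elements is C(9, 2) = 9·8/2 = 36.
Current inversions — for each element, count later smaller elements:
3: 0
9: 0
12: 1
11: 0
14: 0
15: 0
18: 0
20: 1
19: 0
Current total: 0 + 0 + 1 + 0 + 0 + 0 + 0 + 1 + 0 = 2
Shortfall: 36 − 2 = 34

34 inversions short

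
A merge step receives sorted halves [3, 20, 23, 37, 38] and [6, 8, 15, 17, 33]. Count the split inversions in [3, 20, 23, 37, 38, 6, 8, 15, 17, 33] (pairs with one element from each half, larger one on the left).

For each element r of the right run, count left-run elements greater than r:
r = 6: 20, 23, 37, 38 → 4
r = 8: 20, 23, 37, 38 → 4
r = 15: 20, 23, 37, 38 → 4
r = 17: 20, 23, 37, 38 → 4
r = 33: 37, 38 → 2
Cross-inversions: 4 + 4 + 4 + 4 + 2 = 18

Split inversions: 18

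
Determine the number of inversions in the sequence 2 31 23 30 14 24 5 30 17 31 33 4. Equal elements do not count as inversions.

28 inversions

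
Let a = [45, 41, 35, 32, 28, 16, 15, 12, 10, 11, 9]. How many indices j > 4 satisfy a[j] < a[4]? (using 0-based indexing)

6 such elements

The element at index 4 is 28.
Elements after it: 16, 15, 12, 10, 11, 9
Those smaller than 28: 16, 15, 12, 10, 11, 9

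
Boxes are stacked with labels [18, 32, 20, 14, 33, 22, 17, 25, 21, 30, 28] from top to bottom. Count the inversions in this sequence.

22

Sweep left to right; for each value list the smaller values that follow it:
18 → 14, 17 → 2
32 → 20, 14, 22, 17, 25, 21, 30, 28 → 8
20 → 14, 17 → 2
14 → none → 0
33 → 22, 17, 25, 21, 30, 28 → 6
22 → 17, 21 → 2
17 → none → 0
25 → 21 → 1
21 → none → 0
30 → 28 → 1
28 → none → 0
Sum: 2 + 8 + 2 + 0 + 6 + 2 + 0 + 1 + 0 + 1 + 0 = 22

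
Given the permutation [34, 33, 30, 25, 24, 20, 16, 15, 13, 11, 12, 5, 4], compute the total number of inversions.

77

Sweep left to right; for each value list the smaller values that follow it:
34 → 33, 30, 25, 24, 20, 16, 15, 13, 11, 12, 5, 4 → 12
33 → 30, 25, 24, 20, 16, 15, 13, 11, 12, 5, 4 → 11
30 → 25, 24, 20, 16, 15, 13, 11, 12, 5, 4 → 10
25 → 24, 20, 16, 15, 13, 11, 12, 5, 4 → 9
24 → 20, 16, 15, 13, 11, 12, 5, 4 → 8
20 → 16, 15, 13, 11, 12, 5, 4 → 7
16 → 15, 13, 11, 12, 5, 4 → 6
15 → 13, 11, 12, 5, 4 → 5
13 → 11, 12, 5, 4 → 4
11 → 5, 4 → 2
12 → 5, 4 → 2
5 → 4 → 1
4 → none → 0
Sum: 12 + 11 + 10 + 9 + 8 + 7 + 6 + 5 + 4 + 2 + 2 + 1 + 0 = 77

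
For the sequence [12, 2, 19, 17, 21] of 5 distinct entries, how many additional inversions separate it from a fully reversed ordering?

Maximum inversions for 5 distinct elements is C(5, 2) = 5·4/2 = 10.
Current inversions — for each element, count later smaller elements:
12: 1
2: 0
19: 1
17: 0
21: 0
Current total: 1 + 0 + 1 + 0 + 0 = 2
Shortfall: 10 − 2 = 8

8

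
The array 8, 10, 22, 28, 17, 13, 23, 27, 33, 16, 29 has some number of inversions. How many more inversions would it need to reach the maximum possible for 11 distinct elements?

41

Maximum inversions for 11 distinct elements is C(11, 2) = 11·10/2 = 55.
Current inversions — for each element, count later smaller elements:
8: 0
10: 0
22: 3
28: 5
17: 2
13: 0
23: 1
27: 1
33: 2
16: 0
29: 0
Current total: 0 + 0 + 3 + 5 + 2 + 0 + 1 + 1 + 2 + 0 + 0 = 14
Shortfall: 55 − 14 = 41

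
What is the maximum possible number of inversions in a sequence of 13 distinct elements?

78 inversions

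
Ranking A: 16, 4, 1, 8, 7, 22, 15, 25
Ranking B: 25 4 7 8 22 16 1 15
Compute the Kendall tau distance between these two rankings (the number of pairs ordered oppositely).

Assign each item its position (1..8) in the first ordering, then rewrite the second ordering as that position sequence:
positions: 16→1, 4→2, 1→3, 8→4, 7→5, 22→6, 15→7, 25→8
second ordering as positions: [8, 2, 5, 4, 6, 1, 3, 7]
Discordant pairs = inversions in this position sequence.
8: 2, 5, 4, 6, 1, 3, 7 → 7
2: 1 → 1
5: 4, 1, 3 → 3
4: 1, 3 → 2
6: 1, 3 → 2
1: 0
3: 0
7: 0
Total: 7 + 1 + 3 + 2 + 2 + 0 + 0 + 0 = 15

15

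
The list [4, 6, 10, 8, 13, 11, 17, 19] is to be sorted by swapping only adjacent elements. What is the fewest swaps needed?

The minimum number of adjacent swaps to sort an array equals its inversion count, since every such swap removes exactly one inversion.
Count inversions — for each element, later elements that are smaller:
4: none → 0
6: none → 0
10: 8 → 1
8: none → 0
13: 11 → 1
11: none → 0
17: none → 0
19: none → 0
Total inversions: 0 + 0 + 1 + 0 + 1 + 0 + 0 + 0 = 2

Adjacent swaps: 2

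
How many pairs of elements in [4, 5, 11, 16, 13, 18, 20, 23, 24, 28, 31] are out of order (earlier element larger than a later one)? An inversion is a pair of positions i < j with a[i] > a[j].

1

Element-by-element contributions:
4 → none → 0
5 → none → 0
11 → none → 0
16 → 13 → 1
13 → none → 0
18 → none → 0
20 → none → 0
23 → none → 0
24 → none → 0
28 → none → 0
31 → none → 0
Sum: 0 + 0 + 0 + 1 + 0 + 0 + 0 + 0 + 0 + 0 + 0 = 1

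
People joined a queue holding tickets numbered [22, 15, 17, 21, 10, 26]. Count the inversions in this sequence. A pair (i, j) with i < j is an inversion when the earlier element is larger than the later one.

There are 7 inversions.

Out-of-order index pairs (1-indexed):
(1,2): 22 > 15
(1,3): 22 > 17
(1,4): 22 > 21
(1,5): 22 > 10
(2,5): 15 > 10
(3,5): 17 > 10
(4,5): 21 > 10
That's 7 pairs.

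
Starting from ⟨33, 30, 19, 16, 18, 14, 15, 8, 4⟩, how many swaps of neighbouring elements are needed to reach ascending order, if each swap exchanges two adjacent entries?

Swaps: 34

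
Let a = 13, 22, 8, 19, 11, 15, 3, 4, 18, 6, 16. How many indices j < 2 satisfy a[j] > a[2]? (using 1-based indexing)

The element at index 2 is 22.
Elements before it: 13
None of them are larger than 22.

0 such elements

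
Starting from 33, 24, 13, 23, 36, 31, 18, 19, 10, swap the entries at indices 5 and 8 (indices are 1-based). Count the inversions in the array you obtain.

Positions 5 and 8 hold 36 and 19; after swapping, the array is [33, 24, 13, 23, 19, 31, 18, 36, 10].
Element-by-element contributions:
33 → 24, 13, 23, 19, 31, 18, 10 → 7
24 → 13, 23, 19, 18, 10 → 5
13 → 10 → 1
23 → 19, 18, 10 → 3
19 → 18, 10 → 2
31 → 18, 10 → 2
18 → 10 → 1
36 → 10 → 1
10 → none → 0
Sum: 7 + 5 + 1 + 3 + 2 + 2 + 1 + 1 + 0 = 22

22 inversions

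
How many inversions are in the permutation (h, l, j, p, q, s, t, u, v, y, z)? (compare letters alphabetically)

For each element, count later entries that are smaller:
h → none → 0
l → j → 1
j → none → 0
p → none → 0
q → none → 0
s → none → 0
t → none → 0
u → none → 0
v → none → 0
y → none → 0
z → none → 0
Sum: 0 + 1 + 0 + 0 + 0 + 0 + 0 + 0 + 0 + 0 + 0 = 1

Inversions: 1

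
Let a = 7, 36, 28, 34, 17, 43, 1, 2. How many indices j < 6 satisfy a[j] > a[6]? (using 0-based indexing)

The element at index 6 is 1.
Elements before it: 7, 36, 28, 34, 17, 43
Those larger than 1: 7, 36, 28, 34, 17, 43

6 such elements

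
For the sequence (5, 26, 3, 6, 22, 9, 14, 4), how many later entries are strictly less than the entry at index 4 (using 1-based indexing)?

The element at index 4 is 6.
Elements after it: 22, 9, 14, 4
Those smaller than 6: 4

1 such element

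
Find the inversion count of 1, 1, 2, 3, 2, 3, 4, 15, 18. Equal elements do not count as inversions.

Count, for each position, how many later elements it exceeds:
1 → none → 0
1 → none → 0
2 → none → 0
3 → 2 → 1
2 → none → 0
3 → none → 0
4 → none → 0
15 → none → 0
18 → none → 0
Sum: 0 + 0 + 0 + 1 + 0 + 0 + 0 + 0 + 0 = 1

1 inversion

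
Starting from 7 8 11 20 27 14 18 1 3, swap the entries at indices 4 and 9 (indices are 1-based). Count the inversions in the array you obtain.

13 inversions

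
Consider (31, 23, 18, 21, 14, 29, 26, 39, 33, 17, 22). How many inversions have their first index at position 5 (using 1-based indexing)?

The element at index 5 is 14.
Elements after it: 29, 26, 39, 33, 17, 22
None of them are smaller than 14.

0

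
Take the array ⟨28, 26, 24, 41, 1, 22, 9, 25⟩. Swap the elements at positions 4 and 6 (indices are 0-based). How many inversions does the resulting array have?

There are 20 inversions.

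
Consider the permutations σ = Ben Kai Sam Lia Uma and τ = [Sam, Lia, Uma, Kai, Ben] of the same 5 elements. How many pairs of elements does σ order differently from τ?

7

Assign each item its position (1..5) in the first ordering, then rewrite the second ordering as that position sequence:
positions: Ben→1, Kai→2, Sam→3, Lia→4, Uma→5
second ordering as positions: [3, 4, 5, 2, 1]
Discordant pairs = inversions in this position sequence.
3: 2, 1 → 2
4: 2, 1 → 2
5: 2, 1 → 2
2: 1 → 1
1: 0
Total: 2 + 2 + 2 + 1 + 0 = 7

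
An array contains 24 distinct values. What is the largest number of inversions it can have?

276 inversions

A reversed (strictly descending) arrangement makes every pair an inversion, giving C(24, 2) inversions.
C(24, 2) = 24·23/2 = 276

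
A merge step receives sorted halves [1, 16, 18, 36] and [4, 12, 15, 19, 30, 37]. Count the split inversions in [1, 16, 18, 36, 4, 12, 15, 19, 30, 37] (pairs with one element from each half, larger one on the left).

11 cross-inversions

For each element r of the right run, count left-run elements greater than r:
r = 4: 16, 18, 36 → 3
r = 12: 16, 18, 36 → 3
r = 15: 16, 18, 36 → 3
r = 19: 36 → 1
r = 30: 36 → 1
r = 37: none → 0
Cross-inversions: 3 + 3 + 3 + 1 + 1 + 0 = 11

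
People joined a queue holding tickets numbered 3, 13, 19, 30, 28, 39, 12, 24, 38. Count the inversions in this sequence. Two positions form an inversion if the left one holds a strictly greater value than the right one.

10

Count, for each position, how many later elements it exceeds:
3 → none → 0
13 → 12 → 1
19 → 12 → 1
30 → 28, 12, 24 → 3
28 → 12, 24 → 2
39 → 12, 24, 38 → 3
12 → none → 0
24 → none → 0
38 → none → 0
Sum: 0 + 1 + 1 + 3 + 2 + 3 + 0 + 0 + 0 = 10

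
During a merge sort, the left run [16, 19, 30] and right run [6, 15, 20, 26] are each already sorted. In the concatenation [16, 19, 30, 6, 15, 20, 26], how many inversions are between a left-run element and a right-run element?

8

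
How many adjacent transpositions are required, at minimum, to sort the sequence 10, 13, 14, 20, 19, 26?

Minimum adjacent swaps = number of inversions (each swap of adjacent out-of-order elements removes one inversion and no swap can remove more).
Count inversions — for each element, later elements that are smaller:
10: none → 0
13: none → 0
14: none → 0
20: 19 → 1
19: none → 0
26: none → 0
Total inversions: 0 + 0 + 0 + 1 + 0 + 0 = 1

1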